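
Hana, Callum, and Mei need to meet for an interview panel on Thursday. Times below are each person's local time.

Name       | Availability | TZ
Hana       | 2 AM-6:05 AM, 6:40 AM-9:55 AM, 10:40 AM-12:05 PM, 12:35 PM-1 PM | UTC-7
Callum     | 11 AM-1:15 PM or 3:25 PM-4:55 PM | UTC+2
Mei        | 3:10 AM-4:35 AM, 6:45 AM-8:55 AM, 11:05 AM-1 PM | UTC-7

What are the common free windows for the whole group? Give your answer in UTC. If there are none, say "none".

10:10-11:15, 13:45-14:55

Hana in UTC: 09:00-13:05, 13:40-16:55, 17:40-19:05, 19:35-20:00 (add 7h to convert from UTC-7).
Callum in UTC: 09:00-11:15, 13:25-14:55 (subtract 2h to convert from UTC+2).
Mei in UTC: 10:10-11:35, 13:45-15:55, 18:05-20:00 (add 7h to convert from UTC-7).
Hana ∩ Callum: 09:00-11:15, 13:40-14:55.
Hana ∩ Callum ∩ Mei: 10:10-11:15, 13:45-14:55.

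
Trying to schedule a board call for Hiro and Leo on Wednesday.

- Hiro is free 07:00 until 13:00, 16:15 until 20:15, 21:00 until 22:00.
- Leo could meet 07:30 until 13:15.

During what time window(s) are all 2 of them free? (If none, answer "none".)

Hiro ∩ Leo: 07:30-13:00.

07:30-13:00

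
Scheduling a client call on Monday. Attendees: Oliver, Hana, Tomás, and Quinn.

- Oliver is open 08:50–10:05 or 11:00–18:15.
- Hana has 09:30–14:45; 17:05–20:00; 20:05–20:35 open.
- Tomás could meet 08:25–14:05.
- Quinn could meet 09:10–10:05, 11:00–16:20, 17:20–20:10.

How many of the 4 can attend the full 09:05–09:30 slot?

Oliver and Tomás can make the full 09:05-09:30 slot — that's 2.

2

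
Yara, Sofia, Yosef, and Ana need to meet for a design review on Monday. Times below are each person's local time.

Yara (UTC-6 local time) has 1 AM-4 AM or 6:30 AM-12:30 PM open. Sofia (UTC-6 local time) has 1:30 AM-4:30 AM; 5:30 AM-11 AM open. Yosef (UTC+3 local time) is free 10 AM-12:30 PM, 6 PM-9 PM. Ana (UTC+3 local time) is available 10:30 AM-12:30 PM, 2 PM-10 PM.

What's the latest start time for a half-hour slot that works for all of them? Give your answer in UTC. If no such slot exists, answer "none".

Yara in UTC: 07:00-10:00, 12:30-18:30 (add 6h to convert from UTC-6).
Sofia in UTC: 07:30-10:30, 11:30-17:00 (add 6h to convert from UTC-6).
Yosef in UTC: 07:00-09:30, 15:00-18:00 (subtract 3h to convert from UTC+3).
Ana in UTC: 07:30-09:30, 11:00-19:00 (subtract 3h to convert from UTC+3).
Yara ∩ Sofia: 07:30-10:00, 12:30-17:00.
Yara ∩ Sofia ∩ Yosef: 07:30-09:30, 15:00-17:00.
Yara ∩ Sofia ∩ Yosef ∩ Ana: 07:30-09:30, 15:00-17:00.
The last common window of at least 30 minutes is 15:00-17:00; a 30-minute meeting can start as late as 16:30 and still end by 17:00.

16:30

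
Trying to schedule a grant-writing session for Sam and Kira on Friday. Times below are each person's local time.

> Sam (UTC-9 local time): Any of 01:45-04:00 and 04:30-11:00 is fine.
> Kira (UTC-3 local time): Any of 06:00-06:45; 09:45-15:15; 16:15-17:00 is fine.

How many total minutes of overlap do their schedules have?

Sam in UTC: 10:45-13:00, 13:30-20:00 (add 9h to convert from UTC-9).
Kira in UTC: 09:00-09:45, 12:45-18:15, 19:15-20:00 (add 3h to convert from UTC-3).
Sam ∩ Kira: 12:45-13:00, 13:30-18:15, 19:15-20:00.
So the common availability across everyone is 12:45-13:00, 13:30-18:15, 19:15-20:00.
Summing the common windows: 15 + 285 + 45 = 345 minutes.

345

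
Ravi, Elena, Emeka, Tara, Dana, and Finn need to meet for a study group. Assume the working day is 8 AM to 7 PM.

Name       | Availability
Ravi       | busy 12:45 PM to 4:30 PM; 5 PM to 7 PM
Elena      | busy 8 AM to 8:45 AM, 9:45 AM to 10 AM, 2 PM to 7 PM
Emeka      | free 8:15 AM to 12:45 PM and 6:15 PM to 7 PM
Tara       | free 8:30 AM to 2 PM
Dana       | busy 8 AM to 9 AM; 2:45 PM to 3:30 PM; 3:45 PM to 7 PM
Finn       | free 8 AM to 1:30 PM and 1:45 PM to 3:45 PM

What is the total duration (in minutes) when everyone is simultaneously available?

210

Ravi free: 08:00-12:45, 16:30-17:00 (invert busy blocks within the working day).
Elena free: 08:45-09:45, 10:00-14:00 (invert busy blocks within the working day).
Emeka free: 08:15-12:45, 18:15-19:00.
Tara free: 08:30-14:00.
Dana free: 09:00-14:45, 15:30-15:45 (invert busy blocks within the working day).
Finn free: 08:00-13:30, 13:45-15:45.
Ravi ∩ Elena: 08:45-09:45, 10:00-12:45.
Ravi ∩ Elena ∩ Emeka: 08:45-09:45, 10:00-12:45.
Ravi ∩ Elena ∩ Emeka ∩ Tara: 08:45-09:45, 10:00-12:45.
Ravi ∩ Elena ∩ Emeka ∩ Tara ∩ Dana: 09:00-09:45, 10:00-12:45.
Ravi ∩ Elena ∩ Emeka ∩ Tara ∩ Dana ∩ Finn: 09:00-09:45, 10:00-12:45.
Summing the common windows: 45 + 165 = 210 minutes.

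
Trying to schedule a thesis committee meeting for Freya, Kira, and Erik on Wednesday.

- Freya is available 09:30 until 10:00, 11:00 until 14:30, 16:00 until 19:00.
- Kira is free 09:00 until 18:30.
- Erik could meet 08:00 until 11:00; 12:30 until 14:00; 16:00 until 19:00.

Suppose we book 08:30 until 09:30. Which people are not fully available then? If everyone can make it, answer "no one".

Freya: not fully free for 08:30-09:30. Kira: not fully free for 08:30-09:30. Erik: free for 08:30-09:30.

Freya, Kira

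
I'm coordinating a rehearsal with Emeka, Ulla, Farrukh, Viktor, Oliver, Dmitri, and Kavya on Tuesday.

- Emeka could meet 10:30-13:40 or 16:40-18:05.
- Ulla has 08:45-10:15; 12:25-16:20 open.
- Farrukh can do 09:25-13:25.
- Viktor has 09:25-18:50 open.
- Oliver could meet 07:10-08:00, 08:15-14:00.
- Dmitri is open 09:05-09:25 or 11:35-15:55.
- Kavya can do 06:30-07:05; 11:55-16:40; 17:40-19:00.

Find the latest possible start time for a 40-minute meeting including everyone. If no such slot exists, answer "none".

Emeka ∩ Ulla: 12:25-13:40.
Emeka ∩ Ulla ∩ Farrukh: 12:25-13:25.
Emeka ∩ Ulla ∩ Farrukh ∩ Viktor: 12:25-13:25.
Emeka ∩ Ulla ∩ Farrukh ∩ Viktor ∩ Oliver: 12:25-13:25.
Emeka ∩ Ulla ∩ Farrukh ∩ Viktor ∩ Oliver ∩ Dmitri: 12:25-13:25.
Emeka ∩ Ulla ∩ Farrukh ∩ Viktor ∩ Oliver ∩ Dmitri ∩ Kavya: 12:25-13:25.
Those are the intersection windows.
The last common window of at least 40 minutes is 12:25-13:25; a 40-minute meeting can start as late as 12:45 and still end by 13:25.

12:45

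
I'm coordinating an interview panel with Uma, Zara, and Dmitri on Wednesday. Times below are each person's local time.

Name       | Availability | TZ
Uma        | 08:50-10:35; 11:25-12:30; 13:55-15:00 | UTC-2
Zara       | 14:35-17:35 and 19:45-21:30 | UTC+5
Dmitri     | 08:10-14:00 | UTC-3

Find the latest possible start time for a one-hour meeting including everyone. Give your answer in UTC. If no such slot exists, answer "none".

Uma in UTC: 10:50-12:35, 13:25-14:30, 15:55-17:00 (add 2h to convert from UTC-2).
Zara in UTC: 09:35-12:35, 14:45-16:30 (subtract 5h to convert from UTC+5).
Dmitri in UTC: 11:10-17:00 (add 3h to convert from UTC-3).
Uma ∩ Zara: 10:50-12:35, 15:55-16:30.
Uma ∩ Zara ∩ Dmitri: 11:10-12:35, 15:55-16:30.
The last common window of at least 60 minutes is 11:10-12:35; a 60-minute meeting can start as late as 11:35 and still end by 12:35.

11:35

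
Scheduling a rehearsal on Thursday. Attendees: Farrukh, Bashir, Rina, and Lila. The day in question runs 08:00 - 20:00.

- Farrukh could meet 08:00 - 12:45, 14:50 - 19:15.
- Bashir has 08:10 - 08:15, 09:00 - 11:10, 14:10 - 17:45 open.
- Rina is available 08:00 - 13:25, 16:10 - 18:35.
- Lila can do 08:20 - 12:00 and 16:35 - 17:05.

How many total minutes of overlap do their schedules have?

160

Farrukh ∩ Bashir: 08:10-08:15, 09:00-11:10, 14:50-17:45.
Farrukh ∩ Bashir ∩ Rina: 08:10-08:15, 09:00-11:10, 16:10-17:45.
Farrukh ∩ Bashir ∩ Rina ∩ Lila: 09:00-11:10, 16:35-17:05.
So the common availability across everyone is 09:00-11:10, 16:35-17:05.
Summing the common windows: 130 + 30 = 160 minutes.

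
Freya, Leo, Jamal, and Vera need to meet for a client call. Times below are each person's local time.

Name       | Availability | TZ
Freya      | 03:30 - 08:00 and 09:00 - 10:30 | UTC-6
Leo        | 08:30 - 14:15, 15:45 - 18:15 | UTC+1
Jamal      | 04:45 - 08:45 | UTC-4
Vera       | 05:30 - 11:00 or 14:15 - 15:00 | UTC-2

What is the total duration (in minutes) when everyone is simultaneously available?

Freya in UTC: 09:30-14:00, 15:00-16:30 (add 6h to convert from UTC-6).
Leo in UTC: 07:30-13:15, 14:45-17:15 (subtract 1h to convert from UTC+1).
Jamal in UTC: 08:45-12:45 (add 4h to convert from UTC-4).
Vera in UTC: 07:30-13:00, 16:15-17:00 (add 2h to convert from UTC-2).
Freya ∩ Leo: 09:30-13:15, 15:00-16:30.
Freya ∩ Leo ∩ Jamal: 09:30-12:45.
Freya ∩ Leo ∩ Jamal ∩ Vera: 09:30-12:45.
Those are the intersection windows.
That's a single block of 195 minutes.

195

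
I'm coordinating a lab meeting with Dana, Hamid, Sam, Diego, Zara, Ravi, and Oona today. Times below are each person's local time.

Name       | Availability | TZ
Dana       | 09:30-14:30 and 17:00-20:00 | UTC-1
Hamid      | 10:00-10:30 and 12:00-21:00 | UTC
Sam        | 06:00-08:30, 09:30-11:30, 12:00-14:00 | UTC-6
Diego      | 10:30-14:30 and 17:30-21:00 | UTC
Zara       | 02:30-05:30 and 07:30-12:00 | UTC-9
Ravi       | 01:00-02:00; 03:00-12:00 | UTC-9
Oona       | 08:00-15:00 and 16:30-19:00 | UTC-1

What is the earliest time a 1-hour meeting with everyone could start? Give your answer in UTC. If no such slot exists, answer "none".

Dana in UTC: 10:30-15:30, 18:00-21:00 (add 1h to convert from UTC-1).
Hamid in UTC: 10:00-10:30, 12:00-21:00.
Sam in UTC: 12:00-14:30, 15:30-17:30, 18:00-20:00 (add 6h to convert from UTC-6).
Diego in UTC: 10:30-14:30, 17:30-21:00.
Zara in UTC: 11:30-14:30, 16:30-21:00 (add 9h to convert from UTC-9).
Ravi in UTC: 10:00-11:00, 12:00-21:00 (add 9h to convert from UTC-9).
Oona in UTC: 09:00-16:00, 17:30-20:00 (add 1h to convert from UTC-1).
Dana ∩ Hamid: 12:00-15:30, 18:00-21:00.
Dana ∩ Hamid ∩ Sam: 12:00-14:30, 18:00-20:00.
Dana ∩ Hamid ∩ Sam ∩ Diego: 12:00-14:30, 18:00-20:00.
Dana ∩ Hamid ∩ Sam ∩ Diego ∩ Zara: 12:00-14:30, 18:00-20:00.
Dana ∩ Hamid ∩ Sam ∩ Diego ∩ Zara ∩ Ravi: 12:00-14:30, 18:00-20:00.
Dana ∩ Hamid ∩ Sam ∩ Diego ∩ Zara ∩ Ravi ∩ Oona: 12:00-14:30, 18:00-20:00.
The first common window of at least 60 minutes is 12:00-14:30, so the earliest start is 12:00.

12:00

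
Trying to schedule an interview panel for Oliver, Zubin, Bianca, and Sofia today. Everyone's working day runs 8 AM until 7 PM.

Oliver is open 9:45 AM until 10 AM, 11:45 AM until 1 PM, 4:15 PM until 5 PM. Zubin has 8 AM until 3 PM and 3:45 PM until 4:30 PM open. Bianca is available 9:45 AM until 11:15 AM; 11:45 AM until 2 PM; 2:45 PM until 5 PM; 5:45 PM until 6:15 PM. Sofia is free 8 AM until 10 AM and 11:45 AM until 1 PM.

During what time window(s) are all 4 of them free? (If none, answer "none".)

Oliver ∩ Zubin: 09:45-10:00, 11:45-13:00, 16:15-16:30.
Oliver ∩ Zubin ∩ Bianca: 09:45-10:00, 11:45-13:00, 16:15-16:30.
Oliver ∩ Zubin ∩ Bianca ∩ Sofia: 09:45-10:00, 11:45-13:00.

09:45-10:00, 11:45-13:00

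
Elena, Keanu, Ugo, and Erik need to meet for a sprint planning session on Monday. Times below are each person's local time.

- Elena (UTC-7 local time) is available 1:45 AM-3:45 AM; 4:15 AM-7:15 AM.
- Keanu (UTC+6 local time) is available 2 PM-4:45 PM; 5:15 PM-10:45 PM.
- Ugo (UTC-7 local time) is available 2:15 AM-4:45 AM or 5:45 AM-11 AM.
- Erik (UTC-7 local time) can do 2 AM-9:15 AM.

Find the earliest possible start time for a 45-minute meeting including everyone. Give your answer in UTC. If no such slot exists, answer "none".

Elena in UTC: 08:45-10:45, 11:15-14:15 (add 7h to convert from UTC-7).
Keanu in UTC: 08:00-10:45, 11:15-16:45 (subtract 6h to convert from UTC+6).
Ugo in UTC: 09:15-11:45, 12:45-18:00 (add 7h to convert from UTC-7).
Erik in UTC: 09:00-16:15 (add 7h to convert from UTC-7).
Elena ∩ Keanu: 08:45-10:45, 11:15-14:15.
Elena ∩ Keanu ∩ Ugo: 09:15-10:45, 11:15-11:45, 12:45-14:15.
Elena ∩ Keanu ∩ Ugo ∩ Erik: 09:15-10:45, 11:15-11:45, 12:45-14:15.
Those are the intersection windows.
The first common window of at least 45 minutes is 09:15-10:45, so the earliest start is 09:15.

09:15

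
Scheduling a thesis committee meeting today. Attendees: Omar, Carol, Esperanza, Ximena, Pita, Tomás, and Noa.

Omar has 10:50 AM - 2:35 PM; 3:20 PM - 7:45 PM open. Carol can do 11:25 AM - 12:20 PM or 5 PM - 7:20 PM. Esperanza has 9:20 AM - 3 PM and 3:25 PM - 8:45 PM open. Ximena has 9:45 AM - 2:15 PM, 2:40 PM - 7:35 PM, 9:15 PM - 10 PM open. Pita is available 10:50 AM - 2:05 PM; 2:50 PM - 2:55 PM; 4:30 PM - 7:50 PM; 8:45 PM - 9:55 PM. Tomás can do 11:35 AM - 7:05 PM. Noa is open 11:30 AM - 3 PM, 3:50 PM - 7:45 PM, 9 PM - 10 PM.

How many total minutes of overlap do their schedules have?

170

Omar ∩ Carol: 11:25-12:20, 17:00-19:20.
Omar ∩ Carol ∩ Esperanza: 11:25-12:20, 17:00-19:20.
Omar ∩ Carol ∩ Esperanza ∩ Ximena: 11:25-12:20, 17:00-19:20.
Omar ∩ Carol ∩ Esperanza ∩ Ximena ∩ Pita: 11:25-12:20, 17:00-19:20.
Omar ∩ Carol ∩ Esperanza ∩ Ximena ∩ Pita ∩ Tomás: 11:35-12:20, 17:00-19:05.
Omar ∩ Carol ∩ Esperanza ∩ Ximena ∩ Pita ∩ Tomás ∩ Noa: 11:35-12:20, 17:00-19:05.
Summing the common windows: 45 + 125 = 170 minutes.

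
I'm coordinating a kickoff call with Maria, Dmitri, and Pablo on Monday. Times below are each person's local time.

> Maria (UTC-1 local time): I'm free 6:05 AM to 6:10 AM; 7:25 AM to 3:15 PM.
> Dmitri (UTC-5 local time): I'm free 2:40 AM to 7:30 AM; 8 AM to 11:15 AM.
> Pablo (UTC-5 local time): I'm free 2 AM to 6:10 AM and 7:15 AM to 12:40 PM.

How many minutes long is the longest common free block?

Maria in UTC: 07:05-07:10, 08:25-16:15 (add 1h to convert from UTC-1).
Dmitri in UTC: 07:40-12:30, 13:00-16:15 (add 5h to convert from UTC-5).
Pablo in UTC: 07:00-11:10, 12:15-17:40 (add 5h to convert from UTC-5).
Maria ∩ Dmitri: 08:25-12:30, 13:00-16:15.
Maria ∩ Dmitri ∩ Pablo: 08:25-11:10, 12:15-12:30, 13:00-16:15.
Those are the intersection windows.
The longest is 13:00-16:15 at 195 minutes.

195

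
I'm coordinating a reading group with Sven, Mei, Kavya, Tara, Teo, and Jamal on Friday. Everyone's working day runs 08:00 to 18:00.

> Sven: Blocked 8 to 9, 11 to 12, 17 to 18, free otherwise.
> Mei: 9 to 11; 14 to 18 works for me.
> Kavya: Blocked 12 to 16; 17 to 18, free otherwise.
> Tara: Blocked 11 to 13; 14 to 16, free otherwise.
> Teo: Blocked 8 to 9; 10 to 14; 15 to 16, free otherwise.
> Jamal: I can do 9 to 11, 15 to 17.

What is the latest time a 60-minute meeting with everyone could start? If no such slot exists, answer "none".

Sven free: 09:00-11:00, 12:00-17:00 (invert busy blocks within the working day).
Mei free: 09:00-11:00, 14:00-18:00.
Kavya free: 08:00-12:00, 16:00-17:00 (invert busy blocks within the working day).
Tara free: 08:00-11:00, 13:00-14:00, 16:00-18:00 (invert busy blocks within the working day).
Teo free: 09:00-10:00, 14:00-15:00, 16:00-18:00 (invert busy blocks within the working day).
Jamal free: 09:00-11:00, 15:00-17:00.
Sven ∩ Mei: 09:00-11:00, 14:00-17:00.
Sven ∩ Mei ∩ Kavya: 09:00-11:00, 16:00-17:00.
Sven ∩ Mei ∩ Kavya ∩ Tara: 09:00-11:00, 16:00-17:00.
Sven ∩ Mei ∩ Kavya ∩ Tara ∩ Teo: 09:00-10:00, 16:00-17:00.
Sven ∩ Mei ∩ Kavya ∩ Tara ∩ Teo ∩ Jamal: 09:00-10:00, 16:00-17:00.
The last common window of at least 60 minutes is 16:00-17:00; a 60-minute meeting can start as late as 16:00 and still end by 17:00.

16:00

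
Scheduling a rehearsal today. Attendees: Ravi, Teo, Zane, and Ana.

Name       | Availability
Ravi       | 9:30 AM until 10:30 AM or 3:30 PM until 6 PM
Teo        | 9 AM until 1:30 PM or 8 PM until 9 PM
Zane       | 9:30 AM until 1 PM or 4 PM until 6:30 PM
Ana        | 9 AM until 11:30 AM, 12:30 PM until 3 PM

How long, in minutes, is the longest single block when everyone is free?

Ravi ∩ Teo: 09:30-10:30.
Ravi ∩ Teo ∩ Zane: 09:30-10:30.
Ravi ∩ Teo ∩ Zane ∩ Ana: 09:30-10:30.
Those are the intersection windows.
The longest is 09:30-10:30 at 60 minutes.

60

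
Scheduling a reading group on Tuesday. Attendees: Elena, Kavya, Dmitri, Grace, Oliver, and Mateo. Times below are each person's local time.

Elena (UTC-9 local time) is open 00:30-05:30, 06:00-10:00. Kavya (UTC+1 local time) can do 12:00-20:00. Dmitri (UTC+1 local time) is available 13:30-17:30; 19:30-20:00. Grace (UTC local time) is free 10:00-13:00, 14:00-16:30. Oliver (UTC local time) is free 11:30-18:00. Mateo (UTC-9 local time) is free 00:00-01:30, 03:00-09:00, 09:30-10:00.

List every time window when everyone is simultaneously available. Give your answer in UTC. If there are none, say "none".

12:30-13:00, 14:00-14:30, 15:00-16:30

Elena in UTC: 09:30-14:30, 15:00-19:00 (add 9h to convert from UTC-9).
Kavya in UTC: 11:00-19:00 (subtract 1h to convert from UTC+1).
Dmitri in UTC: 12:30-16:30, 18:30-19:00 (subtract 1h to convert from UTC+1).
Grace in UTC: 10:00-13:00, 14:00-16:30.
Oliver in UTC: 11:30-18:00.
Mateo in UTC: 09:00-10:30, 12:00-18:00, 18:30-19:00 (add 9h to convert from UTC-9).
Elena ∩ Kavya: 11:00-14:30, 15:00-19:00.
Elena ∩ Kavya ∩ Dmitri: 12:30-14:30, 15:00-16:30, 18:30-19:00.
Elena ∩ Kavya ∩ Dmitri ∩ Grace: 12:30-13:00, 14:00-14:30, 15:00-16:30.
Elena ∩ Kavya ∩ Dmitri ∩ Grace ∩ Oliver: 12:30-13:00, 14:00-14:30, 15:00-16:30.
Elena ∩ Kavya ∩ Dmitri ∩ Grace ∩ Oliver ∩ Mateo: 12:30-13:00, 14:00-14:30, 15:00-16:30.
So the common availability across everyone is 12:30-13:00, 14:00-14:30, 15:00-16:30.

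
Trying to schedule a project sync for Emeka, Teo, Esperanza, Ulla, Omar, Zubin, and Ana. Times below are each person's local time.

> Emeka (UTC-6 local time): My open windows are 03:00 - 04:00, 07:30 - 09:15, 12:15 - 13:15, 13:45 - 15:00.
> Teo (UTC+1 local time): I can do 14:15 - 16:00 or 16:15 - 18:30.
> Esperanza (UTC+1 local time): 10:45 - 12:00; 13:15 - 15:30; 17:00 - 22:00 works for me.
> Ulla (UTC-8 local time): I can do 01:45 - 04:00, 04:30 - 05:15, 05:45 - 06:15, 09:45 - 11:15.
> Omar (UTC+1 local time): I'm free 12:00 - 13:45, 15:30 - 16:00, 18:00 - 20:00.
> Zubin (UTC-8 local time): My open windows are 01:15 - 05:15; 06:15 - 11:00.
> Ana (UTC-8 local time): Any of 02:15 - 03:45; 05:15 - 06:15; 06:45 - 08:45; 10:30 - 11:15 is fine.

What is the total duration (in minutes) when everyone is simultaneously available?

0

Emeka in UTC: 09:00-10:00, 13:30-15:15, 18:15-19:15, 19:45-21:00 (add 6h to convert from UTC-6).
Teo in UTC: 13:15-15:00, 15:15-17:30 (subtract 1h to convert from UTC+1).
Esperanza in UTC: 09:45-11:00, 12:15-14:30, 16:00-21:00 (subtract 1h to convert from UTC+1).
Ulla in UTC: 09:45-12:00, 12:30-13:15, 13:45-14:15, 17:45-19:15 (add 8h to convert from UTC-8).
Omar in UTC: 11:00-12:45, 14:30-15:00, 17:00-19:00 (subtract 1h to convert from UTC+1).
Zubin in UTC: 09:15-13:15, 14:15-19:00 (add 8h to convert from UTC-8).
Ana in UTC: 10:15-11:45, 13:15-14:15, 14:45-16:45, 18:30-19:15 (add 8h to convert from UTC-8).
Emeka ∩ Teo: 13:30-15:00.
Emeka ∩ Teo ∩ Esperanza: 13:30-14:30.
Emeka ∩ Teo ∩ Esperanza ∩ Ulla: 13:45-14:15.
Emeka ∩ Teo ∩ Esperanza ∩ Ulla ∩ Omar: ∅.
Emeka ∩ Teo ∩ Esperanza ∩ Ulla ∩ Omar ∩ Zubin: ∅.
Emeka ∩ Teo ∩ Esperanza ∩ Ulla ∩ Omar ∩ Zubin ∩ Ana: ∅.
There is no time when everyone is free.
There is no common window, so the total is 0 minutes.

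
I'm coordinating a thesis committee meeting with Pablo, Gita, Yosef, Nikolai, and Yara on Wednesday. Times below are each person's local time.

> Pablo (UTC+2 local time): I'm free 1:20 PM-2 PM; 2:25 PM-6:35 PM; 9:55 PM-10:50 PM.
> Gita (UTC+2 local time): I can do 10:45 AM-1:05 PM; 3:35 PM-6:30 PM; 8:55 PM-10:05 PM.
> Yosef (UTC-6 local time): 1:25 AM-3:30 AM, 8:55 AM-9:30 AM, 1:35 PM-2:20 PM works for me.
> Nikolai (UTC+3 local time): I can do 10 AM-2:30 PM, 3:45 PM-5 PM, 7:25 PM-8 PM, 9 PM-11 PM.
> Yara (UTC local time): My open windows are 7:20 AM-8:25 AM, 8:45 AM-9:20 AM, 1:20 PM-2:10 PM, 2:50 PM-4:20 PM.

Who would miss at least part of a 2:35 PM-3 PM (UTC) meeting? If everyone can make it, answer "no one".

Nikolai, Yara, Yosef

Pablo in UTC: 11:20-12:00, 12:25-16:35, 19:55-20:50 (subtract 2h to convert from UTC+2).
Gita in UTC: 08:45-11:05, 13:35-16:30, 18:55-20:05 (subtract 2h to convert from UTC+2).
Yosef in UTC: 07:25-09:30, 14:55-15:30, 19:35-20:20 (add 6h to convert from UTC-6).
Nikolai in UTC: 07:00-11:30, 12:45-14:00, 16:25-17:00, 18:00-20:00 (subtract 3h to convert from UTC+3).
Yara in UTC: 07:20-08:25, 08:45-09:20, 13:20-14:10, 14:50-16:20.
Pablo: free for 14:35-15:00. Gita: free for 14:35-15:00. Yosef: not fully free for 14:35-15:00. Nikolai: not fully free for 14:35-15:00. Yara: not fully free for 14:35-15:00.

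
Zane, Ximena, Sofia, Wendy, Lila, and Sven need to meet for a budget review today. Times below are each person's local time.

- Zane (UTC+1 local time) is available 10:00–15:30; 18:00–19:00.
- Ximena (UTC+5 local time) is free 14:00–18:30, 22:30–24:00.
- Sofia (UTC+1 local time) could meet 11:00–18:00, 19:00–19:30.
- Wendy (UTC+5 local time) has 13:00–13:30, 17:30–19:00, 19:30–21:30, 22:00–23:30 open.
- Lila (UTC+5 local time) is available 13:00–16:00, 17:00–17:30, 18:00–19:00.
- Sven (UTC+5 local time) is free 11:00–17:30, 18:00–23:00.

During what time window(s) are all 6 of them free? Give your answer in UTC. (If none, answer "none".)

13:00-13:30

Zane in UTC: 09:00-14:30, 17:00-18:00 (subtract 1h to convert from UTC+1).
Ximena in UTC: 09:00-13:30, 17:30-19:00 (subtract 5h to convert from UTC+5).
Sofia in UTC: 10:00-17:00, 18:00-18:30 (subtract 1h to convert from UTC+1).
Wendy in UTC: 08:00-08:30, 12:30-14:00, 14:30-16:30, 17:00-18:30 (subtract 5h to convert from UTC+5).
Lila in UTC: 08:00-11:00, 12:00-12:30, 13:00-14:00 (subtract 5h to convert from UTC+5).
Sven in UTC: 06:00-12:30, 13:00-18:00 (subtract 5h to convert from UTC+5).
Zane ∩ Ximena: 09:00-13:30, 17:30-18:00.
Zane ∩ Ximena ∩ Sofia: 10:00-13:30.
Zane ∩ Ximena ∩ Sofia ∩ Wendy: 12:30-13:30.
Zane ∩ Ximena ∩ Sofia ∩ Wendy ∩ Lila: 13:00-13:30.
Zane ∩ Ximena ∩ Sofia ∩ Wendy ∩ Lila ∩ Sven: 13:00-13:30.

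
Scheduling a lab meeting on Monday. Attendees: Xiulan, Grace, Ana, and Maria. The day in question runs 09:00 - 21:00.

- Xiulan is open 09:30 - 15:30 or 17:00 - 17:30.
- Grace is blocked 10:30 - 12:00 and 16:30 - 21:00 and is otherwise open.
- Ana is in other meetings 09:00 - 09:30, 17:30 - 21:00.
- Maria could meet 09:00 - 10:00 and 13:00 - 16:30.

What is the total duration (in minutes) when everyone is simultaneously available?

180

Xiulan free: 09:30-15:30, 17:00-17:30.
Grace free: 09:00-10:30, 12:00-16:30 (invert busy blocks within the working day).
Ana free: 09:30-17:30 (invert busy blocks within the working day).
Maria free: 09:00-10:00, 13:00-16:30.
Xiulan ∩ Grace: 09:30-10:30, 12:00-15:30.
Xiulan ∩ Grace ∩ Ana: 09:30-10:30, 12:00-15:30.
Xiulan ∩ Grace ∩ Ana ∩ Maria: 09:30-10:00, 13:00-15:30.
So the common availability across everyone is 09:30-10:00, 13:00-15:30.
Summing the common windows: 30 + 150 = 180 minutes.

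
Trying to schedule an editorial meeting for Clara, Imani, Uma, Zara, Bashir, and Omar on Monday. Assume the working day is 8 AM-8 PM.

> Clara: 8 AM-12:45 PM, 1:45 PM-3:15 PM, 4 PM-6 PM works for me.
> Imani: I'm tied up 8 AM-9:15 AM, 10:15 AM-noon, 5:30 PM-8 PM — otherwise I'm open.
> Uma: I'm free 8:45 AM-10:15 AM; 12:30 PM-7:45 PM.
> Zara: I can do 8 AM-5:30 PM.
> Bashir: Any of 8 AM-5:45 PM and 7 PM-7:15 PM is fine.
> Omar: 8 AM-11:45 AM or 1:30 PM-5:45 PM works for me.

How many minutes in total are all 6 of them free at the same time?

Clara free: 08:00-12:45, 13:45-15:15, 16:00-18:00.
Imani free: 09:15-10:15, 12:00-17:30 (invert busy blocks within the working day).
Uma free: 08:45-10:15, 12:30-19:45.
Zara free: 08:00-17:30.
Bashir free: 08:00-17:45, 19:00-19:15.
Omar free: 08:00-11:45, 13:30-17:45.
Clara ∩ Imani: 09:15-10:15, 12:00-12:45, 13:45-15:15, 16:00-17:30.
Clara ∩ Imani ∩ Uma: 09:15-10:15, 12:30-12:45, 13:45-15:15, 16:00-17:30.
Clara ∩ Imani ∩ Uma ∩ Zara: 09:15-10:15, 12:30-12:45, 13:45-15:15, 16:00-17:30.
Clara ∩ Imani ∩ Uma ∩ Zara ∩ Bashir: 09:15-10:15, 12:30-12:45, 13:45-15:15, 16:00-17:30.
Clara ∩ Imani ∩ Uma ∩ Zara ∩ Bashir ∩ Omar: 09:15-10:15, 13:45-15:15, 16:00-17:30.
So the common availability across everyone is 09:15-10:15, 13:45-15:15, 16:00-17:30.
Summing the common windows: 60 + 90 + 90 = 240 minutes.

240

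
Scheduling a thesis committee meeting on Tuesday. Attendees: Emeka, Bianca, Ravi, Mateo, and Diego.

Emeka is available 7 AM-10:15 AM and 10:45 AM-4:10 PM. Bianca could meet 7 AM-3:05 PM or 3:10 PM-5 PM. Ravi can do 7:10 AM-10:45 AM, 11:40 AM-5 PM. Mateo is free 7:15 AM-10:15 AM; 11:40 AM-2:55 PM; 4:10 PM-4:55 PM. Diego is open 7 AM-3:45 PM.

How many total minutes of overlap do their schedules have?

Emeka ∩ Bianca: 07:00-10:15, 10:45-15:05, 15:10-16:10.
Emeka ∩ Bianca ∩ Ravi: 07:10-10:15, 11:40-15:05, 15:10-16:10.
Emeka ∩ Bianca ∩ Ravi ∩ Mateo: 07:15-10:15, 11:40-14:55.
Emeka ∩ Bianca ∩ Ravi ∩ Mateo ∩ Diego: 07:15-10:15, 11:40-14:55.
Those are the intersection windows.
Summing the common windows: 180 + 195 = 375 minutes.

375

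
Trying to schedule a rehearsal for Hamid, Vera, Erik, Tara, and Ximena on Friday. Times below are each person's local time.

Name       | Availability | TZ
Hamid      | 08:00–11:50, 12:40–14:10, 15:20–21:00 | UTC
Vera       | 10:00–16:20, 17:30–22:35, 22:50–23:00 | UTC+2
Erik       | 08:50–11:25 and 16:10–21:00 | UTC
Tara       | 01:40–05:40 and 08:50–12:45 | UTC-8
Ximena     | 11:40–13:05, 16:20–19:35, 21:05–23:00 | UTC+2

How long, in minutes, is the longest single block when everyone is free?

Hamid in UTC: 08:00-11:50, 12:40-14:10, 15:20-21:00.
Vera in UTC: 08:00-14:20, 15:30-20:35, 20:50-21:00 (subtract 2h to convert from UTC+2).
Erik in UTC: 08:50-11:25, 16:10-21:00.
Tara in UTC: 09:40-13:40, 16:50-20:45 (add 8h to convert from UTC-8).
Ximena in UTC: 09:40-11:05, 14:20-17:35, 19:05-21:00 (subtract 2h to convert from UTC+2).
Hamid ∩ Vera: 08:00-11:50, 12:40-14:10, 15:30-20:35, 20:50-21:00.
Hamid ∩ Vera ∩ Erik: 08:50-11:25, 16:10-20:35, 20:50-21:00.
Hamid ∩ Vera ∩ Erik ∩ Tara: 09:40-11:25, 16:50-20:35.
Hamid ∩ Vera ∩ Erik ∩ Tara ∩ Ximena: 09:40-11:05, 16:50-17:35, 19:05-20:35.
The longest is 19:05-20:35 at 90 minutes.

90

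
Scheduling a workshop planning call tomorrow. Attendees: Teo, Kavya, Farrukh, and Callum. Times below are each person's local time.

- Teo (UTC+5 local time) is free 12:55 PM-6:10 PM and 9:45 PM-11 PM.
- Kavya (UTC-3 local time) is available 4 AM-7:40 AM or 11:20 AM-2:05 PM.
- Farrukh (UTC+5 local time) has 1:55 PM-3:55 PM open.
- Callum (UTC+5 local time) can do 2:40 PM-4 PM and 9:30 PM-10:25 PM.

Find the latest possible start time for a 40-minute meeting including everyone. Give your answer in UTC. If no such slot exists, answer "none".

10:00

Teo in UTC: 07:55-13:10, 16:45-18:00 (subtract 5h to convert from UTC+5).
Kavya in UTC: 07:00-10:40, 14:20-17:05 (add 3h to convert from UTC-3).
Farrukh in UTC: 08:55-10:55 (subtract 5h to convert from UTC+5).
Callum in UTC: 09:40-11:00, 16:30-17:25 (subtract 5h to convert from UTC+5).
Teo ∩ Kavya: 07:55-10:40, 16:45-17:05.
Teo ∩ Kavya ∩ Farrukh: 08:55-10:40.
Teo ∩ Kavya ∩ Farrukh ∩ Callum: 09:40-10:40.
The last common window of at least 40 minutes is 09:40-10:40; a 40-minute meeting can start as late as 10:00 and still end by 10:40.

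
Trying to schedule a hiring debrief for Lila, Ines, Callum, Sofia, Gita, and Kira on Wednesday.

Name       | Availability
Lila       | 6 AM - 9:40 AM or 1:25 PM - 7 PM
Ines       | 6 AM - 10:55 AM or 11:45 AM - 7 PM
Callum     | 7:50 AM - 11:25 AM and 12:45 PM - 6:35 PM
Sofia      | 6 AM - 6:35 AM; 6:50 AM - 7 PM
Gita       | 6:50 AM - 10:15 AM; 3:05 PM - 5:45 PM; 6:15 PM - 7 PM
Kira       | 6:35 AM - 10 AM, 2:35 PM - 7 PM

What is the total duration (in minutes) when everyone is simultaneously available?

Lila ∩ Ines: 06:00-09:40, 13:25-19:00.
Lila ∩ Ines ∩ Callum: 07:50-09:40, 13:25-18:35.
Lila ∩ Ines ∩ Callum ∩ Sofia: 07:50-09:40, 13:25-18:35.
Lila ∩ Ines ∩ Callum ∩ Sofia ∩ Gita: 07:50-09:40, 15:05-17:45, 18:15-18:35.
Lila ∩ Ines ∩ Callum ∩ Sofia ∩ Gita ∩ Kira: 07:50-09:40, 15:05-17:45, 18:15-18:35.
Summing the common windows: 110 + 160 + 20 = 290 minutes.

290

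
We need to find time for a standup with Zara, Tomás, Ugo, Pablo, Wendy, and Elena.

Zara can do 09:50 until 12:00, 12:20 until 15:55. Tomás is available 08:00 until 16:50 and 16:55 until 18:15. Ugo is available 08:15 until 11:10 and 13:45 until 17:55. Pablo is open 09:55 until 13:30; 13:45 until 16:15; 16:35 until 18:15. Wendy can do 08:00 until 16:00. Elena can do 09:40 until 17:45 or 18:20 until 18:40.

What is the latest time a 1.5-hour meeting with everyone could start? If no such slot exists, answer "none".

Zara ∩ Tomás: 09:50-12:00, 12:20-15:55.
Zara ∩ Tomás ∩ Ugo: 09:50-11:10, 13:45-15:55.
Zara ∩ Tomás ∩ Ugo ∩ Pablo: 09:55-11:10, 13:45-15:55.
Zara ∩ Tomás ∩ Ugo ∩ Pablo ∩ Wendy: 09:55-11:10, 13:45-15:55.
Zara ∩ Tomás ∩ Ugo ∩ Pablo ∩ Wendy ∩ Elena: 09:55-11:10, 13:45-15:55.
The last common window of at least 90 minutes is 13:45-15:55; a 90-minute meeting can start as late as 14:25 and still end by 15:55.

14:25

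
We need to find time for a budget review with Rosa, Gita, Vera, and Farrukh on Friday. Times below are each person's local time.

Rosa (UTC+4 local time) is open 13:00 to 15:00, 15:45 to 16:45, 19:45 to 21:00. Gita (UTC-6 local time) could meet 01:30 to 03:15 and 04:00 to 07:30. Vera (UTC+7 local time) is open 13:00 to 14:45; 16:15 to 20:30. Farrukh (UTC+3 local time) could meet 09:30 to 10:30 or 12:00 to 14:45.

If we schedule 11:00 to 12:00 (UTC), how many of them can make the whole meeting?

Rosa in UTC: 09:00-11:00, 11:45-12:45, 15:45-17:00 (subtract 4h to convert from UTC+4).
Gita in UTC: 07:30-09:15, 10:00-13:30 (add 6h to convert from UTC-6).
Vera in UTC: 06:00-07:45, 09:15-13:30 (subtract 7h to convert from UTC+7).
Farrukh in UTC: 06:30-07:30, 09:00-11:45 (subtract 3h to convert from UTC+3).
Gita and Vera can make the full 11:00-12:00 slot — that's 2.

2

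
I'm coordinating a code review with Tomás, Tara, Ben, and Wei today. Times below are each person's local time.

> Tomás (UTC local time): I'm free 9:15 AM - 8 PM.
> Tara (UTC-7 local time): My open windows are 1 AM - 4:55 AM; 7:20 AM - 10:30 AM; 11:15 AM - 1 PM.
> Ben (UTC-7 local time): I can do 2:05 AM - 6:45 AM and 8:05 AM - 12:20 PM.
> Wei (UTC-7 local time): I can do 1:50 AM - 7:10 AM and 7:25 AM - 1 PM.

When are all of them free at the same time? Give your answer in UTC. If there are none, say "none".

Tomás in UTC: 09:15-20:00.
Tara in UTC: 08:00-11:55, 14:20-17:30, 18:15-20:00 (add 7h to convert from UTC-7).
Ben in UTC: 09:05-13:45, 15:05-19:20 (add 7h to convert from UTC-7).
Wei in UTC: 08:50-14:10, 14:25-20:00 (add 7h to convert from UTC-7).
Tomás ∩ Tara: 09:15-11:55, 14:20-17:30, 18:15-20:00.
Tomás ∩ Tara ∩ Ben: 09:15-11:55, 15:05-17:30, 18:15-19:20.
Tomás ∩ Tara ∩ Ben ∩ Wei: 09:15-11:55, 15:05-17:30, 18:15-19:20.

09:15-11:55, 15:05-17:30, 18:15-19:20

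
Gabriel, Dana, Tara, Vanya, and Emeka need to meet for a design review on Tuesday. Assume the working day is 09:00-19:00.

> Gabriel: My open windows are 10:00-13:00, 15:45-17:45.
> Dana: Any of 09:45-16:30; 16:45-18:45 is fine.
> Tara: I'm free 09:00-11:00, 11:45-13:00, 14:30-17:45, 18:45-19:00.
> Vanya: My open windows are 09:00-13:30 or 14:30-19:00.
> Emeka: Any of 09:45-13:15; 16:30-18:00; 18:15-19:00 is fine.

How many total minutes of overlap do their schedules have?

195

Gabriel ∩ Dana: 10:00-13:00, 15:45-16:30, 16:45-17:45.
Gabriel ∩ Dana ∩ Tara: 10:00-11:00, 11:45-13:00, 15:45-16:30, 16:45-17:45.
Gabriel ∩ Dana ∩ Tara ∩ Vanya: 10:00-11:00, 11:45-13:00, 15:45-16:30, 16:45-17:45.
Gabriel ∩ Dana ∩ Tara ∩ Vanya ∩ Emeka: 10:00-11:00, 11:45-13:00, 16:45-17:45.
So the common availability across everyone is 10:00-11:00, 11:45-13:00, 16:45-17:45.
Summing the common windows: 60 + 75 + 60 = 195 minutes.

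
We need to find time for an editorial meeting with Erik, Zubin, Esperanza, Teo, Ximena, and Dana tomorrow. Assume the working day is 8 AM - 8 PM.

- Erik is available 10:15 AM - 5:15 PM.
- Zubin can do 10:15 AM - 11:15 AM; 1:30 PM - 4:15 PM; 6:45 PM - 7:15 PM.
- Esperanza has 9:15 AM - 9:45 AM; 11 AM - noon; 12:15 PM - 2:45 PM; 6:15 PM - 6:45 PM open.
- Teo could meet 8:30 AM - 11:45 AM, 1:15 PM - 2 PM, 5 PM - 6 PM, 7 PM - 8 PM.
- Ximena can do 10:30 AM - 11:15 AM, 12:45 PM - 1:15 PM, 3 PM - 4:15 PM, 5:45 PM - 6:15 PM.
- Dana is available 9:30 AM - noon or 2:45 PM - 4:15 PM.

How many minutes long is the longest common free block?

Erik ∩ Zubin: 10:15-11:15, 13:30-16:15.
Erik ∩ Zubin ∩ Esperanza: 11:00-11:15, 13:30-14:45.
Erik ∩ Zubin ∩ Esperanza ∩ Teo: 11:00-11:15, 13:30-14:00.
Erik ∩ Zubin ∩ Esperanza ∩ Teo ∩ Ximena: 11:00-11:15.
Erik ∩ Zubin ∩ Esperanza ∩ Teo ∩ Ximena ∩ Dana: 11:00-11:15.
Those are the intersection windows.
The longest is 11:00-11:15 at 15 minutes.

15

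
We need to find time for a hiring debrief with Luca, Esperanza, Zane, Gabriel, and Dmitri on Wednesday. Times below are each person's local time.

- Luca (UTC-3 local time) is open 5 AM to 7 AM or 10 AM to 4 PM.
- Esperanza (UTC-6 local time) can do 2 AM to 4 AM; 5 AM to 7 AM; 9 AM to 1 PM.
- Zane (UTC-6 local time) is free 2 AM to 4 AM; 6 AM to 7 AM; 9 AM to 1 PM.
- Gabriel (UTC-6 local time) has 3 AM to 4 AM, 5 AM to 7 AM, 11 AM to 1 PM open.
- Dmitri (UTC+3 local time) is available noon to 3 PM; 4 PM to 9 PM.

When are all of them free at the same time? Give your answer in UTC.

09:00-10:00, 17:00-18:00

Luca in UTC: 08:00-10:00, 13:00-19:00 (add 3h to convert from UTC-3).
Esperanza in UTC: 08:00-10:00, 11:00-13:00, 15:00-19:00 (add 6h to convert from UTC-6).
Zane in UTC: 08:00-10:00, 12:00-13:00, 15:00-19:00 (add 6h to convert from UTC-6).
Gabriel in UTC: 09:00-10:00, 11:00-13:00, 17:00-19:00 (add 6h to convert from UTC-6).
Dmitri in UTC: 09:00-12:00, 13:00-18:00 (subtract 3h to convert from UTC+3).
Luca ∩ Esperanza: 08:00-10:00, 15:00-19:00.
Luca ∩ Esperanza ∩ Zane: 08:00-10:00, 15:00-19:00.
Luca ∩ Esperanza ∩ Zane ∩ Gabriel: 09:00-10:00, 17:00-19:00.
Luca ∩ Esperanza ∩ Zane ∩ Gabriel ∩ Dmitri: 09:00-10:00, 17:00-18:00.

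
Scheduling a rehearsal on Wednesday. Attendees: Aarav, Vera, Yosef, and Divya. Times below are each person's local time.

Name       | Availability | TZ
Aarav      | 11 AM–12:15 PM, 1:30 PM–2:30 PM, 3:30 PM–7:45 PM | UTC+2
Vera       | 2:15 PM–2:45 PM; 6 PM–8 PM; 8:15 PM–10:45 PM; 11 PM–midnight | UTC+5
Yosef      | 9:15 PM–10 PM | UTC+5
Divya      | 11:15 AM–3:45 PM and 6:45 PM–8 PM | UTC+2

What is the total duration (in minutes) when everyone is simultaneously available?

Aarav in UTC: 09:00-10:15, 11:30-12:30, 13:30-17:45 (subtract 2h to convert from UTC+2).
Vera in UTC: 09:15-09:45, 13:00-15:00, 15:15-17:45, 18:00-19:00 (subtract 5h to convert from UTC+5).
Yosef in UTC: 16:15-17:00 (subtract 5h to convert from UTC+5).
Divya in UTC: 09:15-13:45, 16:45-18:00 (subtract 2h to convert from UTC+2).
Aarav ∩ Vera: 09:15-09:45, 13:30-15:00, 15:15-17:45.
Aarav ∩ Vera ∩ Yosef: 16:15-17:00.
Aarav ∩ Vera ∩ Yosef ∩ Divya: 16:45-17:00.
Those are the intersection windows.
That's a single block of 15 minutes.

15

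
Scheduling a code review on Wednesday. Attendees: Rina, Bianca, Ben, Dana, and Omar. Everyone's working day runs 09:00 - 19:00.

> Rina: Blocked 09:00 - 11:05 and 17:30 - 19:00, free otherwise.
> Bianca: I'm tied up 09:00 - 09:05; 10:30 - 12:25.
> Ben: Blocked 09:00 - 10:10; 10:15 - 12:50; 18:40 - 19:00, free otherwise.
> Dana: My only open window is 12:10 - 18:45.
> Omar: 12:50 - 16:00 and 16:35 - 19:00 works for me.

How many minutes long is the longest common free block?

190

Rina free: 11:05-17:30 (invert busy blocks within the working day).
Bianca free: 09:05-10:30, 12:25-19:00 (invert busy blocks within the working day).
Ben free: 10:10-10:15, 12:50-18:40 (invert busy blocks within the working day).
Dana free: 12:10-18:45.
Omar free: 12:50-16:00, 16:35-19:00.
Rina ∩ Bianca: 12:25-17:30.
Rina ∩ Bianca ∩ Ben: 12:50-17:30.
Rina ∩ Bianca ∩ Ben ∩ Dana: 12:50-17:30.
Rina ∩ Bianca ∩ Ben ∩ Dana ∩ Omar: 12:50-16:00, 16:35-17:30.
The longest is 12:50-16:00 at 190 minutes.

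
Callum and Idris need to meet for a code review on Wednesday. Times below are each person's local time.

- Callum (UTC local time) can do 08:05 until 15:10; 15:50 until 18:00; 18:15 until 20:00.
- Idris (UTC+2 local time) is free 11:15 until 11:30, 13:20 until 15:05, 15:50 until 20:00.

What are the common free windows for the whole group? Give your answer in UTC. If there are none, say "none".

09:15-09:30, 11:20-13:05, 13:50-15:10, 15:50-18:00

Callum in UTC: 08:05-15:10, 15:50-18:00, 18:15-20:00.
Idris in UTC: 09:15-09:30, 11:20-13:05, 13:50-18:00 (subtract 2h to convert from UTC+2).
Callum ∩ Idris: 09:15-09:30, 11:20-13:05, 13:50-15:10, 15:50-18:00.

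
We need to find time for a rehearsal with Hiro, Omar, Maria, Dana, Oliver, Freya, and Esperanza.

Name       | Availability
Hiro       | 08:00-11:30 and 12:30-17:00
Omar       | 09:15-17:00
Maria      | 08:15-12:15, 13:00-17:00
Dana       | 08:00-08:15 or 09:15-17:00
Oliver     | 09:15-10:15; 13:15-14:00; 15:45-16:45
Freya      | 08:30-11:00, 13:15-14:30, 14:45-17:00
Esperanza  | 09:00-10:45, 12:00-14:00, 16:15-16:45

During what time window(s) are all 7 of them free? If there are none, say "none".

09:15-10:15, 13:15-14:00, 16:15-16:45

Hiro ∩ Omar: 09:15-11:30, 12:30-17:00.
Hiro ∩ Omar ∩ Maria: 09:15-11:30, 13:00-17:00.
Hiro ∩ Omar ∩ Maria ∩ Dana: 09:15-11:30, 13:00-17:00.
Hiro ∩ Omar ∩ Maria ∩ Dana ∩ Oliver: 09:15-10:15, 13:15-14:00, 15:45-16:45.
Hiro ∩ Omar ∩ Maria ∩ Dana ∩ Oliver ∩ Freya: 09:15-10:15, 13:15-14:00, 15:45-16:45.
Hiro ∩ Omar ∩ Maria ∩ Dana ∩ Oliver ∩ Freya ∩ Esperanza: 09:15-10:15, 13:15-14:00, 16:15-16:45.
So the common availability across everyone is 09:15-10:15, 13:15-14:00, 16:15-16:45.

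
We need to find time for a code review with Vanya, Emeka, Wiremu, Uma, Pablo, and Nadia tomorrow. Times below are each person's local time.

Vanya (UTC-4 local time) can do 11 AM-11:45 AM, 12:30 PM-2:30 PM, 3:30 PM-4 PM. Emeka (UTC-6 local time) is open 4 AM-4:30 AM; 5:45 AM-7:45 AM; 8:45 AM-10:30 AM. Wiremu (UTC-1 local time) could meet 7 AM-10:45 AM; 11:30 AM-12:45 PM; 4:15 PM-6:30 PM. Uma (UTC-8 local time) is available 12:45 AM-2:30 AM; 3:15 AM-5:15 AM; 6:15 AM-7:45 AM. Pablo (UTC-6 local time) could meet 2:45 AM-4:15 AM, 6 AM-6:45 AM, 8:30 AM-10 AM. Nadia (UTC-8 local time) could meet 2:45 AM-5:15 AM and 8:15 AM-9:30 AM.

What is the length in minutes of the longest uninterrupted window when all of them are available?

Vanya in UTC: 15:00-15:45, 16:30-18:30, 19:30-20:00 (add 4h to convert from UTC-4).
Emeka in UTC: 10:00-10:30, 11:45-13:45, 14:45-16:30 (add 6h to convert from UTC-6).
Wiremu in UTC: 08:00-11:45, 12:30-13:45, 17:15-19:30 (add 1h to convert from UTC-1).
Uma in UTC: 08:45-10:30, 11:15-13:15, 14:15-15:45 (add 8h to convert from UTC-8).
Pablo in UTC: 08:45-10:15, 12:00-12:45, 14:30-16:00 (add 6h to convert from UTC-6).
Nadia in UTC: 10:45-13:15, 16:15-17:30 (add 8h to convert from UTC-8).
Vanya ∩ Emeka: 15:00-15:45.
Vanya ∩ Emeka ∩ Wiremu: ∅.
Vanya ∩ Emeka ∩ Wiremu ∩ Uma: ∅.
Vanya ∩ Emeka ∩ Wiremu ∩ Uma ∩ Pablo: ∅.
Vanya ∩ Emeka ∩ Wiremu ∩ Uma ∩ Pablo ∩ Nadia: ∅.
There is no time when everyone is free.
No common window exists, so the longest block is 0 minutes.

0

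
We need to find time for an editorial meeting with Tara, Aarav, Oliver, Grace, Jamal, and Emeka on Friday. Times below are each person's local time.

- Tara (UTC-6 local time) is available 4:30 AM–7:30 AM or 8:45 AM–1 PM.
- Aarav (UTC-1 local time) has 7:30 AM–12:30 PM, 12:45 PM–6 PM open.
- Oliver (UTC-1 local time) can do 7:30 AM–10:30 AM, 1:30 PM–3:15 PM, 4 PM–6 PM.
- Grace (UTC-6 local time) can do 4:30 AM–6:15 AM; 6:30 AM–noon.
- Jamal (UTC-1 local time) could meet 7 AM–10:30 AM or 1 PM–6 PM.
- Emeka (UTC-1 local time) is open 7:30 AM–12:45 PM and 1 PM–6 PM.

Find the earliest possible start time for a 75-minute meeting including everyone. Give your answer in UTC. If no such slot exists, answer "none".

Tara in UTC: 10:30-13:30, 14:45-19:00 (add 6h to convert from UTC-6).
Aarav in UTC: 08:30-13:30, 13:45-19:00 (add 1h to convert from UTC-1).
Oliver in UTC: 08:30-11:30, 14:30-16:15, 17:00-19:00 (add 1h to convert from UTC-1).
Grace in UTC: 10:30-12:15, 12:30-18:00 (add 6h to convert from UTC-6).
Jamal in UTC: 08:00-11:30, 14:00-19:00 (add 1h to convert from UTC-1).
Emeka in UTC: 08:30-13:45, 14:00-19:00 (add 1h to convert from UTC-1).
Tara ∩ Aarav: 10:30-13:30, 14:45-19:00.
Tara ∩ Aarav ∩ Oliver: 10:30-11:30, 14:45-16:15, 17:00-19:00.
Tara ∩ Aarav ∩ Oliver ∩ Grace: 10:30-11:30, 14:45-16:15, 17:00-18:00.
Tara ∩ Aarav ∩ Oliver ∩ Grace ∩ Jamal: 10:30-11:30, 14:45-16:15, 17:00-18:00.
Tara ∩ Aarav ∩ Oliver ∩ Grace ∩ Jamal ∩ Emeka: 10:30-11:30, 14:45-16:15, 17:00-18:00.
The first common window of at least 75 minutes is 14:45-16:15, so the earliest start is 14:45.

14:45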